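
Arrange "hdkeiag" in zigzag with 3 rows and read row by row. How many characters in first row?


Zigzag "hdkeiag" into 3 rows:
Placing characters:
  'h' => row 0
  'd' => row 1
  'k' => row 2
  'e' => row 1
  'i' => row 0
  'a' => row 1
  'g' => row 2
Rows:
  Row 0: "hi"
  Row 1: "dea"
  Row 2: "kg"
First row length: 2

2


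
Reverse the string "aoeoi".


Input: aoeoi
Reading characters right to left:
  Position 4: 'i'
  Position 3: 'o'
  Position 2: 'e'
  Position 1: 'o'
  Position 0: 'a'
Reversed: ioeoa

ioeoa


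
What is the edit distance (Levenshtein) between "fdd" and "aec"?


Computing edit distance: "fdd" -> "aec"
DP table:
           a    e    c
      0    1    2    3
  f   1    1    2    3
  d   2    2    2    3
  d   3    3    3    3
Edit distance = dp[3][3] = 3

3


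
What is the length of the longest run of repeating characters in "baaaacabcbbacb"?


Input: "baaaacabcbbacb"
Scanning for longest run:
  Position 1 ('a'): new char, reset run to 1
  Position 2 ('a'): continues run of 'a', length=2
  Position 3 ('a'): continues run of 'a', length=3
  Position 4 ('a'): continues run of 'a', length=4
  Position 5 ('c'): new char, reset run to 1
  Position 6 ('a'): new char, reset run to 1
  Position 7 ('b'): new char, reset run to 1
  Position 8 ('c'): new char, reset run to 1
  Position 9 ('b'): new char, reset run to 1
  Position 10 ('b'): continues run of 'b', length=2
  Position 11 ('a'): new char, reset run to 1
  Position 12 ('c'): new char, reset run to 1
  Position 13 ('b'): new char, reset run to 1
Longest run: 'a' with length 4

4


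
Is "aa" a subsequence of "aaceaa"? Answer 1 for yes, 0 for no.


Check if "aa" is a subsequence of "aaceaa"
Greedy scan:
  Position 0 ('a'): matches sub[0] = 'a'
  Position 1 ('a'): matches sub[1] = 'a'
  Position 2 ('c'): no match needed
  Position 3 ('e'): no match needed
  Position 4 ('a'): no match needed
  Position 5 ('a'): no match needed
All 2 characters matched => is a subsequence

1


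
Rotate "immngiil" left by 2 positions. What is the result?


Input: "immngiil", rotate left by 2
First 2 characters: "im"
Remaining characters: "mngiil"
Concatenate remaining + first: "mngiil" + "im" = "mngiilim"

mngiilim


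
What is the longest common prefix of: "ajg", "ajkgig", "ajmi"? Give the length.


Words: ajg, ajkgig, ajmi
  Position 0: all 'a' => match
  Position 1: all 'j' => match
  Position 2: ('g', 'k', 'm') => mismatch, stop
LCP = "aj" (length 2)

2


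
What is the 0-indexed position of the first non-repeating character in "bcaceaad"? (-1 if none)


Input: bcaceaad
Character frequencies:
  'a': 3
  'b': 1
  'c': 2
  'd': 1
  'e': 1
Scanning left to right for freq == 1:
  Position 0 ('b'): unique! => answer = 0

0


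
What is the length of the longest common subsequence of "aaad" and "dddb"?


LCS of "aaad" and "dddb"
DP table:
           d    d    d    b
      0    0    0    0    0
  a   0    0    0    0    0
  a   0    0    0    0    0
  a   0    0    0    0    0
  d   0    1    1    1    1
LCS length = dp[4][4] = 1

1


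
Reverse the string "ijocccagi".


Input: ijocccagi
Reading characters right to left:
  Position 8: 'i'
  Position 7: 'g'
  Position 6: 'a'
  Position 5: 'c'
  Position 4: 'c'
  Position 3: 'c'
  Position 2: 'o'
  Position 1: 'j'
  Position 0: 'i'
Reversed: igacccoji

igacccoji


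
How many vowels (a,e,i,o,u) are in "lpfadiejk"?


Input: lpfadiejk
Checking each character:
  'l' at position 0: consonant
  'p' at position 1: consonant
  'f' at position 2: consonant
  'a' at position 3: vowel (running total: 1)
  'd' at position 4: consonant
  'i' at position 5: vowel (running total: 2)
  'e' at position 6: vowel (running total: 3)
  'j' at position 7: consonant
  'k' at position 8: consonant
Total vowels: 3

3


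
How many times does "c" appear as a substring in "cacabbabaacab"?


Searching for "c" in "cacabbabaacab"
Scanning each position:
  Position 0: "c" => MATCH
  Position 1: "a" => no
  Position 2: "c" => MATCH
  Position 3: "a" => no
  Position 4: "b" => no
  Position 5: "b" => no
  Position 6: "a" => no
  Position 7: "b" => no
  Position 8: "a" => no
  Position 9: "a" => no
  Position 10: "c" => MATCH
  Position 11: "a" => no
  Position 12: "b" => no
Total occurrences: 3

3


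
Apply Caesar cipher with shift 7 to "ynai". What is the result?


Caesar cipher: shift "ynai" by 7
  'y' (pos 24) + 7 = pos 5 = 'f'
  'n' (pos 13) + 7 = pos 20 = 'u'
  'a' (pos 0) + 7 = pos 7 = 'h'
  'i' (pos 8) + 7 = pos 15 = 'p'
Result: fuhp

fuhp


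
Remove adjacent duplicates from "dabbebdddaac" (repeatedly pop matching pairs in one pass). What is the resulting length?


Input: dabbebdddaac
Stack-based adjacent duplicate removal:
  Read 'd': push. Stack: d
  Read 'a': push. Stack: da
  Read 'b': push. Stack: dab
  Read 'b': matches stack top 'b' => pop. Stack: da
  Read 'e': push. Stack: dae
  Read 'b': push. Stack: daeb
  Read 'd': push. Stack: daebd
  Read 'd': matches stack top 'd' => pop. Stack: daeb
  Read 'd': push. Stack: daebd
  Read 'a': push. Stack: daebda
  Read 'a': matches stack top 'a' => pop. Stack: daebd
  Read 'c': push. Stack: daebdc
Final stack: "daebdc" (length 6)

6


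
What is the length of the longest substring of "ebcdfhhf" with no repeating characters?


Input: "ebcdfhhf"
Sliding window (track last position of each char):
  Position 0 ('e'): window [0,0] length 1 -- new best
  Position 1 ('b'): window [0,1] length 2 -- new best
  Position 2 ('c'): window [0,2] length 3 -- new best
  Position 3 ('d'): window [0,3] length 4 -- new best
  Position 4 ('f'): window [0,4] length 5 -- new best
  Position 5 ('h'): window [0,5] length 6 -- new best
  Position 6 ('h'): repeat (last at 5), move window start to 6
  Position 6 ('h'): window [6,6] length 1
  Position 7 ('f'): window [6,7] length 2
Longest substring with no repeats: "ebcdfh" with length 6

6


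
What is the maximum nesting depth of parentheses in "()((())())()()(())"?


Input: "()((())())()()(())"
Tracking depth:
  Position 0 '(': depth becomes 1
  Position 1 ')': depth becomes 0
  Position 2 '(': depth becomes 1
  Position 3 '(': depth becomes 2
  Position 4 '(': depth becomes 3
  Position 5 ')': depth becomes 2
  Position 6 ')': depth becomes 1
  Position 7 '(': depth becomes 2
  Position 8 ')': depth becomes 1
  Position 9 ')': depth becomes 0
  Position 10 '(': depth becomes 1
  Position 11 ')': depth becomes 0
  Position 12 '(': depth becomes 1
  Position 13 ')': depth becomes 0
  Position 14 '(': depth becomes 1
  Position 15 '(': depth becomes 2
  Position 16 ')': depth becomes 1
  Position 17 ')': depth becomes 0
Maximum depth reached: 3

3


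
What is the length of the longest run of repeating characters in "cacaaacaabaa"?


Input: "cacaaacaabaa"
Scanning for longest run:
  Position 1 ('a'): new char, reset run to 1
  Position 2 ('c'): new char, reset run to 1
  Position 3 ('a'): new char, reset run to 1
  Position 4 ('a'): continues run of 'a', length=2
  Position 5 ('a'): continues run of 'a', length=3
  Position 6 ('c'): new char, reset run to 1
  Position 7 ('a'): new char, reset run to 1
  Position 8 ('a'): continues run of 'a', length=2
  Position 9 ('b'): new char, reset run to 1
  Position 10 ('a'): new char, reset run to 1
  Position 11 ('a'): continues run of 'a', length=2
Longest run: 'a' with length 3

3


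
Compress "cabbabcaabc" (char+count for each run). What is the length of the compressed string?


Input: cabbabcaabc
Runs:
  'c' x 1 => "c1"
  'a' x 1 => "a1"
  'b' x 2 => "b2"
  'a' x 1 => "a1"
  'b' x 1 => "b1"
  'c' x 1 => "c1"
  'a' x 2 => "a2"
  'b' x 1 => "b1"
  'c' x 1 => "c1"
Compressed: "c1a1b2a1b1c1a2b1c1"
Compressed length: 18

18


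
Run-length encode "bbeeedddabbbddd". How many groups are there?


Input: bbeeedddabbbddd
Scanning for consecutive runs:
  Group 1: 'b' x 2 (positions 0-1)
  Group 2: 'e' x 3 (positions 2-4)
  Group 3: 'd' x 3 (positions 5-7)
  Group 4: 'a' x 1 (positions 8-8)
  Group 5: 'b' x 3 (positions 9-11)
  Group 6: 'd' x 3 (positions 12-14)
Total groups: 6

6


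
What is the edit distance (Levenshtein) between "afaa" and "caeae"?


Computing edit distance: "afaa" -> "caeae"
DP table:
           c    a    e    a    e
      0    1    2    3    4    5
  a   1    1    1    2    3    4
  f   2    2    2    2    3    4
  a   3    3    2    3    2    3
  a   4    4    3    3    3    3
Edit distance = dp[4][5] = 3

3


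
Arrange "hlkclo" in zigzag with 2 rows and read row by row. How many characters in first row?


Zigzag "hlkclo" into 2 rows:
Placing characters:
  'h' => row 0
  'l' => row 1
  'k' => row 0
  'c' => row 1
  'l' => row 0
  'o' => row 1
Rows:
  Row 0: "hkl"
  Row 1: "lco"
First row length: 3

3


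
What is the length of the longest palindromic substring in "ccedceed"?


Input: "ccedceed"
Checking substrings for palindromes:
  [0:2] "cc" (len 2) => palindrome
  [5:7] "ee" (len 2) => palindrome
Longest palindromic substring: "cc" with length 2

2


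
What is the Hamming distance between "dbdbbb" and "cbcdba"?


Comparing "dbdbbb" and "cbcdba" position by position:
  Position 0: 'd' vs 'c' => differ
  Position 1: 'b' vs 'b' => same
  Position 2: 'd' vs 'c' => differ
  Position 3: 'b' vs 'd' => differ
  Position 4: 'b' vs 'b' => same
  Position 5: 'b' vs 'a' => differ
Total differences (Hamming distance): 4

4


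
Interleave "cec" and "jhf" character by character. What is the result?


Interleaving "cec" and "jhf":
  Position 0: 'c' from first, 'j' from second => "cj"
  Position 1: 'e' from first, 'h' from second => "eh"
  Position 2: 'c' from first, 'f' from second => "cf"
Result: cjehcf

cjehcf


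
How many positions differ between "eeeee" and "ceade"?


Comparing "eeeee" and "ceade" position by position:
  Position 0: 'e' vs 'c' => DIFFER
  Position 1: 'e' vs 'e' => same
  Position 2: 'e' vs 'a' => DIFFER
  Position 3: 'e' vs 'd' => DIFFER
  Position 4: 'e' vs 'e' => same
Positions that differ: 3

3


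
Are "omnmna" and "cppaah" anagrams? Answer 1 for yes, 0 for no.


Strings: "omnmna", "cppaah"
Sorted first:  ammnno
Sorted second: aachpp
Differ at position 1: 'm' vs 'a' => not anagrams

0


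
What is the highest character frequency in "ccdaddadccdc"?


Input: ccdaddadccdc
Character counts:
  'a': 2
  'c': 5
  'd': 5
Maximum frequency: 5

5


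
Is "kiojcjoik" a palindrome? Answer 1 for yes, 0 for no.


Input: kiojcjoik
Reversed: kiojcjoik
  Compare pos 0 ('k') with pos 8 ('k'): match
  Compare pos 1 ('i') with pos 7 ('i'): match
  Compare pos 2 ('o') with pos 6 ('o'): match
  Compare pos 3 ('j') with pos 5 ('j'): match
Result: palindrome

1


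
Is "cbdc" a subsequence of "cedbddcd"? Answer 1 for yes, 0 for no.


Check if "cbdc" is a subsequence of "cedbddcd"
Greedy scan:
  Position 0 ('c'): matches sub[0] = 'c'
  Position 1 ('e'): no match needed
  Position 2 ('d'): no match needed
  Position 3 ('b'): matches sub[1] = 'b'
  Position 4 ('d'): matches sub[2] = 'd'
  Position 5 ('d'): no match needed
  Position 6 ('c'): matches sub[3] = 'c'
  Position 7 ('d'): no match needed
All 4 characters matched => is a subsequence

1


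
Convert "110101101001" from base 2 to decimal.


Input: "110101101001" in base 2
Positional expansion:
  Digit '1' (value 1) x 2^11 = 2048
  Digit '1' (value 1) x 2^10 = 1024
  Digit '0' (value 0) x 2^9 = 0
  Digit '1' (value 1) x 2^8 = 256
  Digit '0' (value 0) x 2^7 = 0
  Digit '1' (value 1) x 2^6 = 64
  Digit '1' (value 1) x 2^5 = 32
  Digit '0' (value 0) x 2^4 = 0
  Digit '1' (value 1) x 2^3 = 8
  Digit '0' (value 0) x 2^2 = 0
  Digit '0' (value 0) x 2^1 = 0
  Digit '1' (value 1) x 2^0 = 1
Sum = 3433

3433


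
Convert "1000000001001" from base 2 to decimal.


Input: "1000000001001" in base 2
Positional expansion:
  Digit '1' (value 1) x 2^12 = 4096
  Digit '0' (value 0) x 2^11 = 0
  Digit '0' (value 0) x 2^10 = 0
  Digit '0' (value 0) x 2^9 = 0
  Digit '0' (value 0) x 2^8 = 0
  Digit '0' (value 0) x 2^7 = 0
  Digit '0' (value 0) x 2^6 = 0
  Digit '0' (value 0) x 2^5 = 0
  Digit '0' (value 0) x 2^4 = 0
  Digit '1' (value 1) x 2^3 = 8
  Digit '0' (value 0) x 2^2 = 0
  Digit '0' (value 0) x 2^1 = 0
  Digit '1' (value 1) x 2^0 = 1
Sum = 4105

4105


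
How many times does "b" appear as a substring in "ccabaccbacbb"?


Searching for "b" in "ccabaccbacbb"
Scanning each position:
  Position 0: "c" => no
  Position 1: "c" => no
  Position 2: "a" => no
  Position 3: "b" => MATCH
  Position 4: "a" => no
  Position 5: "c" => no
  Position 6: "c" => no
  Position 7: "b" => MATCH
  Position 8: "a" => no
  Position 9: "c" => no
  Position 10: "b" => MATCH
  Position 11: "b" => MATCH
Total occurrences: 4

4


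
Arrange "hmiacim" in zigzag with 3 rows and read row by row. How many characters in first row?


Zigzag "hmiacim" into 3 rows:
Placing characters:
  'h' => row 0
  'm' => row 1
  'i' => row 2
  'a' => row 1
  'c' => row 0
  'i' => row 1
  'm' => row 2
Rows:
  Row 0: "hc"
  Row 1: "mai"
  Row 2: "im"
First row length: 2

2


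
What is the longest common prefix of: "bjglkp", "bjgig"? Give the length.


Words: bjglkp, bjgig
  Position 0: all 'b' => match
  Position 1: all 'j' => match
  Position 2: all 'g' => match
  Position 3: ('l', 'i') => mismatch, stop
LCP = "bjg" (length 3)

3


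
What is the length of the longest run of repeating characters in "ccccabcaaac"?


Input: "ccccabcaaac"
Scanning for longest run:
  Position 1 ('c'): continues run of 'c', length=2
  Position 2 ('c'): continues run of 'c', length=3
  Position 3 ('c'): continues run of 'c', length=4
  Position 4 ('a'): new char, reset run to 1
  Position 5 ('b'): new char, reset run to 1
  Position 6 ('c'): new char, reset run to 1
  Position 7 ('a'): new char, reset run to 1
  Position 8 ('a'): continues run of 'a', length=2
  Position 9 ('a'): continues run of 'a', length=3
  Position 10 ('c'): new char, reset run to 1
Longest run: 'c' with length 4

4


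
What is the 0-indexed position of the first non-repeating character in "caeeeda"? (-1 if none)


Input: caeeeda
Character frequencies:
  'a': 2
  'c': 1
  'd': 1
  'e': 3
Scanning left to right for freq == 1:
  Position 0 ('c'): unique! => answer = 0

0


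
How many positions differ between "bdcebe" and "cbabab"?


Comparing "bdcebe" and "cbabab" position by position:
  Position 0: 'b' vs 'c' => DIFFER
  Position 1: 'd' vs 'b' => DIFFER
  Position 2: 'c' vs 'a' => DIFFER
  Position 3: 'e' vs 'b' => DIFFER
  Position 4: 'b' vs 'a' => DIFFER
  Position 5: 'e' vs 'b' => DIFFER
Positions that differ: 6

6


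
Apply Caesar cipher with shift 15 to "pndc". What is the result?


Caesar cipher: shift "pndc" by 15
  'p' (pos 15) + 15 = pos 4 = 'e'
  'n' (pos 13) + 15 = pos 2 = 'c'
  'd' (pos 3) + 15 = pos 18 = 's'
  'c' (pos 2) + 15 = pos 17 = 'r'
Result: ecsr

ecsr


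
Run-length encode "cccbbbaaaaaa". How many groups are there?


Input: cccbbbaaaaaa
Scanning for consecutive runs:
  Group 1: 'c' x 3 (positions 0-2)
  Group 2: 'b' x 3 (positions 3-5)
  Group 3: 'a' x 6 (positions 6-11)
Total groups: 3

3


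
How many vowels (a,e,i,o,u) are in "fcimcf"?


Input: fcimcf
Checking each character:
  'f' at position 0: consonant
  'c' at position 1: consonant
  'i' at position 2: vowel (running total: 1)
  'm' at position 3: consonant
  'c' at position 4: consonant
  'f' at position 5: consonant
Total vowels: 1

1


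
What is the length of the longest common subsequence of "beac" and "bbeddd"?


LCS of "beac" and "bbeddd"
DP table:
           b    b    e    d    d    d
      0    0    0    0    0    0    0
  b   0    1    1    1    1    1    1
  e   0    1    1    2    2    2    2
  a   0    1    1    2    2    2    2
  c   0    1    1    2    2    2    2
LCS length = dp[4][6] = 2

2


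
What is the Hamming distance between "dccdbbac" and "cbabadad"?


Comparing "dccdbbac" and "cbabadad" position by position:
  Position 0: 'd' vs 'c' => differ
  Position 1: 'c' vs 'b' => differ
  Position 2: 'c' vs 'a' => differ
  Position 3: 'd' vs 'b' => differ
  Position 4: 'b' vs 'a' => differ
  Position 5: 'b' vs 'd' => differ
  Position 6: 'a' vs 'a' => same
  Position 7: 'c' vs 'd' => differ
Total differences (Hamming distance): 7

7


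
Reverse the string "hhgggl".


Input: hhgggl
Reading characters right to left:
  Position 5: 'l'
  Position 4: 'g'
  Position 3: 'g'
  Position 2: 'g'
  Position 1: 'h'
  Position 0: 'h'
Reversed: lggghh

lggghh


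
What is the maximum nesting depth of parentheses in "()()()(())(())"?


Input: "()()()(())(())"
Tracking depth:
  Position 0 '(': depth becomes 1
  Position 1 ')': depth becomes 0
  Position 2 '(': depth becomes 1
  Position 3 ')': depth becomes 0
  Position 4 '(': depth becomes 1
  Position 5 ')': depth becomes 0
  Position 6 '(': depth becomes 1
  Position 7 '(': depth becomes 2
  Position 8 ')': depth becomes 1
  Position 9 ')': depth becomes 0
  Position 10 '(': depth becomes 1
  Position 11 '(': depth becomes 2
  Position 12 ')': depth becomes 1
  Position 13 ')': depth becomes 0
Maximum depth reached: 2

2


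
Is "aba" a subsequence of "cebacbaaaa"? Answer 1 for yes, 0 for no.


Check if "aba" is a subsequence of "cebacbaaaa"
Greedy scan:
  Position 0 ('c'): no match needed
  Position 1 ('e'): no match needed
  Position 2 ('b'): no match needed
  Position 3 ('a'): matches sub[0] = 'a'
  Position 4 ('c'): no match needed
  Position 5 ('b'): matches sub[1] = 'b'
  Position 6 ('a'): matches sub[2] = 'a'
  Position 7 ('a'): no match needed
  Position 8 ('a'): no match needed
  Position 9 ('a'): no match needed
All 3 characters matched => is a subsequence

1


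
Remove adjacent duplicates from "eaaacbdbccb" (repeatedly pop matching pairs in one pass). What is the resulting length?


Input: eaaacbdbccb
Stack-based adjacent duplicate removal:
  Read 'e': push. Stack: e
  Read 'a': push. Stack: ea
  Read 'a': matches stack top 'a' => pop. Stack: e
  Read 'a': push. Stack: ea
  Read 'c': push. Stack: eac
  Read 'b': push. Stack: eacb
  Read 'd': push. Stack: eacbd
  Read 'b': push. Stack: eacbdb
  Read 'c': push. Stack: eacbdbc
  Read 'c': matches stack top 'c' => pop. Stack: eacbdb
  Read 'b': matches stack top 'b' => pop. Stack: eacbd
Final stack: "eacbd" (length 5)

5


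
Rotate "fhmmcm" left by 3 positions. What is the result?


Input: "fhmmcm", rotate left by 3
First 3 characters: "fhm"
Remaining characters: "mcm"
Concatenate remaining + first: "mcm" + "fhm" = "mcmfhm"

mcmfhm


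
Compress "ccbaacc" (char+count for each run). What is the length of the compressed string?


Input: ccbaacc
Runs:
  'c' x 2 => "c2"
  'b' x 1 => "b1"
  'a' x 2 => "a2"
  'c' x 2 => "c2"
Compressed: "c2b1a2c2"
Compressed length: 8

8


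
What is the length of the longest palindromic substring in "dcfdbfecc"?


Input: "dcfdbfecc"
Checking substrings for palindromes:
  [7:9] "cc" (len 2) => palindrome
Longest palindromic substring: "cc" with length 2

2


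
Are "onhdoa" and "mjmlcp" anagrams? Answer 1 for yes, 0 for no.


Strings: "onhdoa", "mjmlcp"
Sorted first:  adhnoo
Sorted second: cjlmmp
Differ at position 0: 'a' vs 'c' => not anagrams

0


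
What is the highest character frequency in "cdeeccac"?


Input: cdeeccac
Character counts:
  'a': 1
  'c': 4
  'd': 1
  'e': 2
Maximum frequency: 4

4


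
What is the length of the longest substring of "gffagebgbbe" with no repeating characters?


Input: "gffagebgbbe"
Sliding window (track last position of each char):
  Position 0 ('g'): window [0,0] length 1 -- new best
  Position 1 ('f'): window [0,1] length 2 -- new best
  Position 2 ('f'): repeat (last at 1), move window start to 2
  Position 2 ('f'): window [2,2] length 1
  Position 3 ('a'): window [2,3] length 2
  Position 4 ('g'): window [2,4] length 3 -- new best
  Position 5 ('e'): window [2,5] length 4 -- new best
  Position 6 ('b'): window [2,6] length 5 -- new best
  Position 7 ('g'): repeat (last at 4), move window start to 5
  Position 7 ('g'): window [5,7] length 3
  Position 8 ('b'): repeat (last at 6), move window start to 7
  Position 8 ('b'): window [7,8] length 2
  Position 9 ('b'): repeat (last at 8), move window start to 9
  Position 9 ('b'): window [9,9] length 1
  Position 10 ('e'): window [9,10] length 2
Longest substring with no repeats: "fageb" with length 5

5


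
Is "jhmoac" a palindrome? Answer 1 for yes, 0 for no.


Input: jhmoac
Reversed: caomhj
  Compare pos 0 ('j') with pos 5 ('c'): MISMATCH
  Compare pos 1 ('h') with pos 4 ('a'): MISMATCH
  Compare pos 2 ('m') with pos 3 ('o'): MISMATCH
Result: not a palindrome

0


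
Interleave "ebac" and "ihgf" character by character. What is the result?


Interleaving "ebac" and "ihgf":
  Position 0: 'e' from first, 'i' from second => "ei"
  Position 1: 'b' from first, 'h' from second => "bh"
  Position 2: 'a' from first, 'g' from second => "ag"
  Position 3: 'c' from first, 'f' from second => "cf"
Result: eibhagcf

eibhagcf


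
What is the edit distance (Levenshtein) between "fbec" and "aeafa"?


Computing edit distance: "fbec" -> "aeafa"
DP table:
           a    e    a    f    a
      0    1    2    3    4    5
  f   1    1    2    3    3    4
  b   2    2    2    3    4    4
  e   3    3    2    3    4    5
  c   4    4    3    3    4    5
Edit distance = dp[4][5] = 5

5


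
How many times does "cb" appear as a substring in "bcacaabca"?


Searching for "cb" in "bcacaabca"
Scanning each position:
  Position 0: "bc" => no
  Position 1: "ca" => no
  Position 2: "ac" => no
  Position 3: "ca" => no
  Position 4: "aa" => no
  Position 5: "ab" => no
  Position 6: "bc" => no
  Position 7: "ca" => no
Total occurrences: 0

0


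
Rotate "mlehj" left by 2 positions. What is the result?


Input: "mlehj", rotate left by 2
First 2 characters: "ml"
Remaining characters: "ehj"
Concatenate remaining + first: "ehj" + "ml" = "ehjml"

ehjml


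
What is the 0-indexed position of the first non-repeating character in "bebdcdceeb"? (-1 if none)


Input: bebdcdceeb
Character frequencies:
  'b': 3
  'c': 2
  'd': 2
  'e': 3
Scanning left to right for freq == 1:
  Position 0 ('b'): freq=3, skip
  Position 1 ('e'): freq=3, skip
  Position 2 ('b'): freq=3, skip
  Position 3 ('d'): freq=2, skip
  Position 4 ('c'): freq=2, skip
  Position 5 ('d'): freq=2, skip
  Position 6 ('c'): freq=2, skip
  Position 7 ('e'): freq=3, skip
  Position 8 ('e'): freq=3, skip
  Position 9 ('b'): freq=3, skip
  No unique character found => answer = -1

-1


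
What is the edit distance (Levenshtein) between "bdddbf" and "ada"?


Computing edit distance: "bdddbf" -> "ada"
DP table:
           a    d    a
      0    1    2    3
  b   1    1    2    3
  d   2    2    1    2
  d   3    3    2    2
  d   4    4    3    3
  b   5    5    4    4
  f   6    6    5    5
Edit distance = dp[6][3] = 5

5


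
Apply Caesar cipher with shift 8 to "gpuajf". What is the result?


Caesar cipher: shift "gpuajf" by 8
  'g' (pos 6) + 8 = pos 14 = 'o'
  'p' (pos 15) + 8 = pos 23 = 'x'
  'u' (pos 20) + 8 = pos 2 = 'c'
  'a' (pos 0) + 8 = pos 8 = 'i'
  'j' (pos 9) + 8 = pos 17 = 'r'
  'f' (pos 5) + 8 = pos 13 = 'n'
Result: oxcirn

oxcirn


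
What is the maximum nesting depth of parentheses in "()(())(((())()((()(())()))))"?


Input: "()(())(((())()((()(())()))))"
Tracking depth:
  Position 0 '(': depth becomes 1
  Position 1 ')': depth becomes 0
  Position 2 '(': depth becomes 1
  Position 3 '(': depth becomes 2
  Position 4 ')': depth becomes 1
  Position 5 ')': depth becomes 0
  Position 6 '(': depth becomes 1
  Position 7 '(': depth becomes 2
  Position 8 '(': depth becomes 3
  Position 9 '(': depth becomes 4
  Position 10 ')': depth becomes 3
  Position 11 ')': depth becomes 2
  Position 12 '(': depth becomes 3
  Position 13 ')': depth becomes 2
  Position 14 '(': depth becomes 3
  Position 15 '(': depth becomes 4
  Position 16 '(': depth becomes 5
  Position 17 ')': depth becomes 4
  Position 18 '(': depth becomes 5
  Position 19 '(': depth becomes 6
  Position 20 ')': depth becomes 5
  Position 21 ')': depth becomes 4
  Position 22 '(': depth becomes 5
  Position 23 ')': depth becomes 4
  Position 24 ')': depth becomes 3
  Position 25 ')': depth becomes 2
  Position 26 ')': depth becomes 1
  Position 27 ')': depth becomes 0
Maximum depth reached: 6

6


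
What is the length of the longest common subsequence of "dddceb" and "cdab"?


LCS of "dddceb" and "cdab"
DP table:
           c    d    a    b
      0    0    0    0    0
  d   0    0    1    1    1
  d   0    0    1    1    1
  d   0    0    1    1    1
  c   0    1    1    1    1
  e   0    1    1    1    1
  b   0    1    1    1    2
LCS length = dp[6][4] = 2

2


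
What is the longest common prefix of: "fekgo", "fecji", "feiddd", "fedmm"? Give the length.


Words: fekgo, fecji, feiddd, fedmm
  Position 0: all 'f' => match
  Position 1: all 'e' => match
  Position 2: ('k', 'c', 'i', 'd') => mismatch, stop
LCP = "fe" (length 2)

2


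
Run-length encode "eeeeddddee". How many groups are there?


Input: eeeeddddee
Scanning for consecutive runs:
  Group 1: 'e' x 4 (positions 0-3)
  Group 2: 'd' x 4 (positions 4-7)
  Group 3: 'e' x 2 (positions 8-9)
Total groups: 3

3


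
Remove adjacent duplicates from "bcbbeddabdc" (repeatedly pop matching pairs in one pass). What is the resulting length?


Input: bcbbeddabdc
Stack-based adjacent duplicate removal:
  Read 'b': push. Stack: b
  Read 'c': push. Stack: bc
  Read 'b': push. Stack: bcb
  Read 'b': matches stack top 'b' => pop. Stack: bc
  Read 'e': push. Stack: bce
  Read 'd': push. Stack: bced
  Read 'd': matches stack top 'd' => pop. Stack: bce
  Read 'a': push. Stack: bcea
  Read 'b': push. Stack: bceab
  Read 'd': push. Stack: bceabd
  Read 'c': push. Stack: bceabdc
Final stack: "bceabdc" (length 7)

7


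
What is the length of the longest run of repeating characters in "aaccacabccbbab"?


Input: "aaccacabccbbab"
Scanning for longest run:
  Position 1 ('a'): continues run of 'a', length=2
  Position 2 ('c'): new char, reset run to 1
  Position 3 ('c'): continues run of 'c', length=2
  Position 4 ('a'): new char, reset run to 1
  Position 5 ('c'): new char, reset run to 1
  Position 6 ('a'): new char, reset run to 1
  Position 7 ('b'): new char, reset run to 1
  Position 8 ('c'): new char, reset run to 1
  Position 9 ('c'): continues run of 'c', length=2
  Position 10 ('b'): new char, reset run to 1
  Position 11 ('b'): continues run of 'b', length=2
  Position 12 ('a'): new char, reset run to 1
  Position 13 ('b'): new char, reset run to 1
Longest run: 'a' with length 2

2


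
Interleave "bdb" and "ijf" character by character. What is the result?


Interleaving "bdb" and "ijf":
  Position 0: 'b' from first, 'i' from second => "bi"
  Position 1: 'd' from first, 'j' from second => "dj"
  Position 2: 'b' from first, 'f' from second => "bf"
Result: bidjbf

bidjbf


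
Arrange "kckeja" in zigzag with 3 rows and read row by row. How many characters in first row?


Zigzag "kckeja" into 3 rows:
Placing characters:
  'k' => row 0
  'c' => row 1
  'k' => row 2
  'e' => row 1
  'j' => row 0
  'a' => row 1
Rows:
  Row 0: "kj"
  Row 1: "cea"
  Row 2: "k"
First row length: 2

2


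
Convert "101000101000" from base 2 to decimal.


Input: "101000101000" in base 2
Positional expansion:
  Digit '1' (value 1) x 2^11 = 2048
  Digit '0' (value 0) x 2^10 = 0
  Digit '1' (value 1) x 2^9 = 512
  Digit '0' (value 0) x 2^8 = 0
  Digit '0' (value 0) x 2^7 = 0
  Digit '0' (value 0) x 2^6 = 0
  Digit '1' (value 1) x 2^5 = 32
  Digit '0' (value 0) x 2^4 = 0
  Digit '1' (value 1) x 2^3 = 8
  Digit '0' (value 0) x 2^2 = 0
  Digit '0' (value 0) x 2^1 = 0
  Digit '0' (value 0) x 2^0 = 0
Sum = 2600

2600


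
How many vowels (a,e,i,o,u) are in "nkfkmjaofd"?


Input: nkfkmjaofd
Checking each character:
  'n' at position 0: consonant
  'k' at position 1: consonant
  'f' at position 2: consonant
  'k' at position 3: consonant
  'm' at position 4: consonant
  'j' at position 5: consonant
  'a' at position 6: vowel (running total: 1)
  'o' at position 7: vowel (running total: 2)
  'f' at position 8: consonant
  'd' at position 9: consonant
Total vowels: 2

2


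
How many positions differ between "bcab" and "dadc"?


Comparing "bcab" and "dadc" position by position:
  Position 0: 'b' vs 'd' => DIFFER
  Position 1: 'c' vs 'a' => DIFFER
  Position 2: 'a' vs 'd' => DIFFER
  Position 3: 'b' vs 'c' => DIFFER
Positions that differ: 4

4


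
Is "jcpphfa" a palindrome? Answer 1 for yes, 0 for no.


Input: jcpphfa
Reversed: afhppcj
  Compare pos 0 ('j') with pos 6 ('a'): MISMATCH
  Compare pos 1 ('c') with pos 5 ('f'): MISMATCH
  Compare pos 2 ('p') with pos 4 ('h'): MISMATCH
Result: not a palindrome

0


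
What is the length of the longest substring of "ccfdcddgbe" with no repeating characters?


Input: "ccfdcddgbe"
Sliding window (track last position of each char):
  Position 0 ('c'): window [0,0] length 1 -- new best
  Position 1 ('c'): repeat (last at 0), move window start to 1
  Position 1 ('c'): window [1,1] length 1
  Position 2 ('f'): window [1,2] length 2 -- new best
  Position 3 ('d'): window [1,3] length 3 -- new best
  Position 4 ('c'): repeat (last at 1), move window start to 2
  Position 4 ('c'): window [2,4] length 3
  Position 5 ('d'): repeat (last at 3), move window start to 4
  Position 5 ('d'): window [4,5] length 2
  Position 6 ('d'): repeat (last at 5), move window start to 6
  Position 6 ('d'): window [6,6] length 1
  Position 7 ('g'): window [6,7] length 2
  Position 8 ('b'): window [6,8] length 3
  Position 9 ('e'): window [6,9] length 4 -- new best
Longest substring with no repeats: "dgbe" with length 4

4


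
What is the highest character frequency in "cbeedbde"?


Input: cbeedbde
Character counts:
  'b': 2
  'c': 1
  'd': 2
  'e': 3
Maximum frequency: 3

3


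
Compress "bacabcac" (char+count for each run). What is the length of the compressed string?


Input: bacabcac
Runs:
  'b' x 1 => "b1"
  'a' x 1 => "a1"
  'c' x 1 => "c1"
  'a' x 1 => "a1"
  'b' x 1 => "b1"
  'c' x 1 => "c1"
  'a' x 1 => "a1"
  'c' x 1 => "c1"
Compressed: "b1a1c1a1b1c1a1c1"
Compressed length: 16

16


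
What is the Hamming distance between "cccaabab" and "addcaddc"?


Comparing "cccaabab" and "addcaddc" position by position:
  Position 0: 'c' vs 'a' => differ
  Position 1: 'c' vs 'd' => differ
  Position 2: 'c' vs 'd' => differ
  Position 3: 'a' vs 'c' => differ
  Position 4: 'a' vs 'a' => same
  Position 5: 'b' vs 'd' => differ
  Position 6: 'a' vs 'd' => differ
  Position 7: 'b' vs 'c' => differ
Total differences (Hamming distance): 7

7


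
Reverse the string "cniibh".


Input: cniibh
Reading characters right to left:
  Position 5: 'h'
  Position 4: 'b'
  Position 3: 'i'
  Position 2: 'i'
  Position 1: 'n'
  Position 0: 'c'
Reversed: hbiinc

hbiinc


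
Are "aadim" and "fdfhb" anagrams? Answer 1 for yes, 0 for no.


Strings: "aadim", "fdfhb"
Sorted first:  aadim
Sorted second: bdffh
Differ at position 0: 'a' vs 'b' => not anagrams

0


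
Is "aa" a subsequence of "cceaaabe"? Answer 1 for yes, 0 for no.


Check if "aa" is a subsequence of "cceaaabe"
Greedy scan:
  Position 0 ('c'): no match needed
  Position 1 ('c'): no match needed
  Position 2 ('e'): no match needed
  Position 3 ('a'): matches sub[0] = 'a'
  Position 4 ('a'): matches sub[1] = 'a'
  Position 5 ('a'): no match needed
  Position 6 ('b'): no match needed
  Position 7 ('e'): no match needed
All 2 characters matched => is a subsequence

1


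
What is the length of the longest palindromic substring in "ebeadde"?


Input: "ebeadde"
Checking substrings for palindromes:
  [0:3] "ebe" (len 3) => palindrome
  [4:6] "dd" (len 2) => palindrome
Longest palindromic substring: "ebe" with length 3

3


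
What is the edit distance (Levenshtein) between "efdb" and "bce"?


Computing edit distance: "efdb" -> "bce"
DP table:
           b    c    e
      0    1    2    3
  e   1    1    2    2
  f   2    2    2    3
  d   3    3    3    3
  b   4    3    4    4
Edit distance = dp[4][3] = 4

4


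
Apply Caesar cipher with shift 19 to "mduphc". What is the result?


Caesar cipher: shift "mduphc" by 19
  'm' (pos 12) + 19 = pos 5 = 'f'
  'd' (pos 3) + 19 = pos 22 = 'w'
  'u' (pos 20) + 19 = pos 13 = 'n'
  'p' (pos 15) + 19 = pos 8 = 'i'
  'h' (pos 7) + 19 = pos 0 = 'a'
  'c' (pos 2) + 19 = pos 21 = 'v'
Result: fwniav

fwniav


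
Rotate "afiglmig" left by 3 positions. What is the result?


Input: "afiglmig", rotate left by 3
First 3 characters: "afi"
Remaining characters: "glmig"
Concatenate remaining + first: "glmig" + "afi" = "glmigafi"

glmigafi


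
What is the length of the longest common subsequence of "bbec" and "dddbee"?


LCS of "bbec" and "dddbee"
DP table:
           d    d    d    b    e    e
      0    0    0    0    0    0    0
  b   0    0    0    0    1    1    1
  b   0    0    0    0    1    1    1
  e   0    0    0    0    1    2    2
  c   0    0    0    0    1    2    2
LCS length = dp[4][6] = 2

2


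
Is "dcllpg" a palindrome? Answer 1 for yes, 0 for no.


Input: dcllpg
Reversed: gpllcd
  Compare pos 0 ('d') with pos 5 ('g'): MISMATCH
  Compare pos 1 ('c') with pos 4 ('p'): MISMATCH
  Compare pos 2 ('l') with pos 3 ('l'): match
Result: not a palindrome

0


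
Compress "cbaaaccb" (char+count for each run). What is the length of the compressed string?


Input: cbaaaccb
Runs:
  'c' x 1 => "c1"
  'b' x 1 => "b1"
  'a' x 3 => "a3"
  'c' x 2 => "c2"
  'b' x 1 => "b1"
Compressed: "c1b1a3c2b1"
Compressed length: 10

10


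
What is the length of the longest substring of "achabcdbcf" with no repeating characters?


Input: "achabcdbcf"
Sliding window (track last position of each char):
  Position 0 ('a'): window [0,0] length 1 -- new best
  Position 1 ('c'): window [0,1] length 2 -- new best
  Position 2 ('h'): window [0,2] length 3 -- new best
  Position 3 ('a'): repeat (last at 0), move window start to 1
  Position 3 ('a'): window [1,3] length 3
  Position 4 ('b'): window [1,4] length 4 -- new best
  Position 5 ('c'): repeat (last at 1), move window start to 2
  Position 5 ('c'): window [2,5] length 4
  Position 6 ('d'): window [2,6] length 5 -- new best
  Position 7 ('b'): repeat (last at 4), move window start to 5
  Position 7 ('b'): window [5,7] length 3
  Position 8 ('c'): repeat (last at 5), move window start to 6
  Position 8 ('c'): window [6,8] length 3
  Position 9 ('f'): window [6,9] length 4
Longest substring with no repeats: "habcd" with length 5

5


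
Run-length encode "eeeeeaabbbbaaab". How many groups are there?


Input: eeeeeaabbbbaaab
Scanning for consecutive runs:
  Group 1: 'e' x 5 (positions 0-4)
  Group 2: 'a' x 2 (positions 5-6)
  Group 3: 'b' x 4 (positions 7-10)
  Group 4: 'a' x 3 (positions 11-13)
  Group 5: 'b' x 1 (positions 14-14)
Total groups: 5

5


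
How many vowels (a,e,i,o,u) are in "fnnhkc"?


Input: fnnhkc
Checking each character:
  'f' at position 0: consonant
  'n' at position 1: consonant
  'n' at position 2: consonant
  'h' at position 3: consonant
  'k' at position 4: consonant
  'c' at position 5: consonant
Total vowels: 0

0


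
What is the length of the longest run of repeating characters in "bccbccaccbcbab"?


Input: "bccbccaccbcbab"
Scanning for longest run:
  Position 1 ('c'): new char, reset run to 1
  Position 2 ('c'): continues run of 'c', length=2
  Position 3 ('b'): new char, reset run to 1
  Position 4 ('c'): new char, reset run to 1
  Position 5 ('c'): continues run of 'c', length=2
  Position 6 ('a'): new char, reset run to 1
  Position 7 ('c'): new char, reset run to 1
  Position 8 ('c'): continues run of 'c', length=2
  Position 9 ('b'): new char, reset run to 1
  Position 10 ('c'): new char, reset run to 1
  Position 11 ('b'): new char, reset run to 1
  Position 12 ('a'): new char, reset run to 1
  Position 13 ('b'): new char, reset run to 1
Longest run: 'c' with length 2

2


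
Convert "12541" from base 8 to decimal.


Input: "12541" in base 8
Positional expansion:
  Digit '1' (value 1) x 8^4 = 4096
  Digit '2' (value 2) x 8^3 = 1024
  Digit '5' (value 5) x 8^2 = 320
  Digit '4' (value 4) x 8^1 = 32
  Digit '1' (value 1) x 8^0 = 1
Sum = 5473

5473


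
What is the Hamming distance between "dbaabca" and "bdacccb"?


Comparing "dbaabca" and "bdacccb" position by position:
  Position 0: 'd' vs 'b' => differ
  Position 1: 'b' vs 'd' => differ
  Position 2: 'a' vs 'a' => same
  Position 3: 'a' vs 'c' => differ
  Position 4: 'b' vs 'c' => differ
  Position 5: 'c' vs 'c' => same
  Position 6: 'a' vs 'b' => differ
Total differences (Hamming distance): 5

5


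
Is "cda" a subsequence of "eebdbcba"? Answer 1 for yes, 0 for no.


Check if "cda" is a subsequence of "eebdbcba"
Greedy scan:
  Position 0 ('e'): no match needed
  Position 1 ('e'): no match needed
  Position 2 ('b'): no match needed
  Position 3 ('d'): no match needed
  Position 4 ('b'): no match needed
  Position 5 ('c'): matches sub[0] = 'c'
  Position 6 ('b'): no match needed
  Position 7 ('a'): no match needed
Only matched 1/3 characters => not a subsequence

0


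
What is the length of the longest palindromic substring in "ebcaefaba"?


Input: "ebcaefaba"
Checking substrings for palindromes:
  [6:9] "aba" (len 3) => palindrome
Longest palindromic substring: "aba" with length 3

3


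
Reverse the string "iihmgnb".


Input: iihmgnb
Reading characters right to left:
  Position 6: 'b'
  Position 5: 'n'
  Position 4: 'g'
  Position 3: 'm'
  Position 2: 'h'
  Position 1: 'i'
  Position 0: 'i'
Reversed: bngmhii

bngmhii


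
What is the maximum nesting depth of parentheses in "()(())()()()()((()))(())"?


Input: "()(())()()()()((()))(())"
Tracking depth:
  Position 0 '(': depth becomes 1
  Position 1 ')': depth becomes 0
  Position 2 '(': depth becomes 1
  Position 3 '(': depth becomes 2
  Position 4 ')': depth becomes 1
  Position 5 ')': depth becomes 0
  Position 6 '(': depth becomes 1
  Position 7 ')': depth becomes 0
  Position 8 '(': depth becomes 1
  Position 9 ')': depth becomes 0
  Position 10 '(': depth becomes 1
  Position 11 ')': depth becomes 0
  Position 12 '(': depth becomes 1
  Position 13 ')': depth becomes 0
  Position 14 '(': depth becomes 1
  Position 15 '(': depth becomes 2
  Position 16 '(': depth becomes 3
  Position 17 ')': depth becomes 2
  Position 18 ')': depth becomes 1
  Position 19 ')': depth becomes 0
  Position 20 '(': depth becomes 1
  Position 21 '(': depth becomes 2
  Position 22 ')': depth becomes 1
  Position 23 ')': depth becomes 0
Maximum depth reached: 3

3


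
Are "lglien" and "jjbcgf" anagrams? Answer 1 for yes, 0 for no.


Strings: "lglien", "jjbcgf"
Sorted first:  egilln
Sorted second: bcfgjj
Differ at position 0: 'e' vs 'b' => not anagrams

0


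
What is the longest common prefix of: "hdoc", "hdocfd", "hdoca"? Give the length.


Words: hdoc, hdocfd, hdoca
  Position 0: all 'h' => match
  Position 1: all 'd' => match
  Position 2: all 'o' => match
  Position 3: all 'c' => match
LCP = "hdoc" (length 4)

4


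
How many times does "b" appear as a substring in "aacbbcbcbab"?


Searching for "b" in "aacbbcbcbab"
Scanning each position:
  Position 0: "a" => no
  Position 1: "a" => no
  Position 2: "c" => no
  Position 3: "b" => MATCH
  Position 4: "b" => MATCH
  Position 5: "c" => no
  Position 6: "b" => MATCH
  Position 7: "c" => no
  Position 8: "b" => MATCH
  Position 9: "a" => no
  Position 10: "b" => MATCH
Total occurrences: 5

5


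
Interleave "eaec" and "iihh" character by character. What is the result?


Interleaving "eaec" and "iihh":
  Position 0: 'e' from first, 'i' from second => "ei"
  Position 1: 'a' from first, 'i' from second => "ai"
  Position 2: 'e' from first, 'h' from second => "eh"
  Position 3: 'c' from first, 'h' from second => "ch"
Result: eiaiehch

eiaiehch


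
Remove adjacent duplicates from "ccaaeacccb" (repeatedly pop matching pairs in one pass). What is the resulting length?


Input: ccaaeacccb
Stack-based adjacent duplicate removal:
  Read 'c': push. Stack: c
  Read 'c': matches stack top 'c' => pop. Stack: (empty)
  Read 'a': push. Stack: a
  Read 'a': matches stack top 'a' => pop. Stack: (empty)
  Read 'e': push. Stack: e
  Read 'a': push. Stack: ea
  Read 'c': push. Stack: eac
  Read 'c': matches stack top 'c' => pop. Stack: ea
  Read 'c': push. Stack: eac
  Read 'b': push. Stack: eacb
Final stack: "eacb" (length 4)

4
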